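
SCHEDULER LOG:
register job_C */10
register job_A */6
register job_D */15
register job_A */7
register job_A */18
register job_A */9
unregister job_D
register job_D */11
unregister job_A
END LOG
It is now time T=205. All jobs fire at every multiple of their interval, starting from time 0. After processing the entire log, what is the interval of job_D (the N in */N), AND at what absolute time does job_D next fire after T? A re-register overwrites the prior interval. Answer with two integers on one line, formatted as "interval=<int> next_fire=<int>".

Answer: interval=11 next_fire=209

Derivation:
Op 1: register job_C */10 -> active={job_C:*/10}
Op 2: register job_A */6 -> active={job_A:*/6, job_C:*/10}
Op 3: register job_D */15 -> active={job_A:*/6, job_C:*/10, job_D:*/15}
Op 4: register job_A */7 -> active={job_A:*/7, job_C:*/10, job_D:*/15}
Op 5: register job_A */18 -> active={job_A:*/18, job_C:*/10, job_D:*/15}
Op 6: register job_A */9 -> active={job_A:*/9, job_C:*/10, job_D:*/15}
Op 7: unregister job_D -> active={job_A:*/9, job_C:*/10}
Op 8: register job_D */11 -> active={job_A:*/9, job_C:*/10, job_D:*/11}
Op 9: unregister job_A -> active={job_C:*/10, job_D:*/11}
Final interval of job_D = 11
Next fire of job_D after T=205: (205//11+1)*11 = 209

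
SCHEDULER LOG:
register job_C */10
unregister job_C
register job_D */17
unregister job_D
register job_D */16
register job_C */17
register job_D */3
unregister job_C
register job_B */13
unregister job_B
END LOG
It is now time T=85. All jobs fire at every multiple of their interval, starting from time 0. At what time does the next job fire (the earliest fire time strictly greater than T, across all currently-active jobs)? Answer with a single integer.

Op 1: register job_C */10 -> active={job_C:*/10}
Op 2: unregister job_C -> active={}
Op 3: register job_D */17 -> active={job_D:*/17}
Op 4: unregister job_D -> active={}
Op 5: register job_D */16 -> active={job_D:*/16}
Op 6: register job_C */17 -> active={job_C:*/17, job_D:*/16}
Op 7: register job_D */3 -> active={job_C:*/17, job_D:*/3}
Op 8: unregister job_C -> active={job_D:*/3}
Op 9: register job_B */13 -> active={job_B:*/13, job_D:*/3}
Op 10: unregister job_B -> active={job_D:*/3}
  job_D: interval 3, next fire after T=85 is 87
Earliest fire time = 87 (job job_D)

Answer: 87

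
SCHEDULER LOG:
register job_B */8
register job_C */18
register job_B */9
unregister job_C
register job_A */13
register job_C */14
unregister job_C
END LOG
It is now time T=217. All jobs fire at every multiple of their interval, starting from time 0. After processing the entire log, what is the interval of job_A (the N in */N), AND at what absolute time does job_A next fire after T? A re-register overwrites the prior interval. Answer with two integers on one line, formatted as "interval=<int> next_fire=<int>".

Op 1: register job_B */8 -> active={job_B:*/8}
Op 2: register job_C */18 -> active={job_B:*/8, job_C:*/18}
Op 3: register job_B */9 -> active={job_B:*/9, job_C:*/18}
Op 4: unregister job_C -> active={job_B:*/9}
Op 5: register job_A */13 -> active={job_A:*/13, job_B:*/9}
Op 6: register job_C */14 -> active={job_A:*/13, job_B:*/9, job_C:*/14}
Op 7: unregister job_C -> active={job_A:*/13, job_B:*/9}
Final interval of job_A = 13
Next fire of job_A after T=217: (217//13+1)*13 = 221

Answer: interval=13 next_fire=221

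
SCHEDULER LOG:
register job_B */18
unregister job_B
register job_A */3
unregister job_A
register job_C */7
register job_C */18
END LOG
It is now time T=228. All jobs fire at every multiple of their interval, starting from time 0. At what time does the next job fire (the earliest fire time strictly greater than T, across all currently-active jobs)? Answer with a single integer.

Op 1: register job_B */18 -> active={job_B:*/18}
Op 2: unregister job_B -> active={}
Op 3: register job_A */3 -> active={job_A:*/3}
Op 4: unregister job_A -> active={}
Op 5: register job_C */7 -> active={job_C:*/7}
Op 6: register job_C */18 -> active={job_C:*/18}
  job_C: interval 18, next fire after T=228 is 234
Earliest fire time = 234 (job job_C)

Answer: 234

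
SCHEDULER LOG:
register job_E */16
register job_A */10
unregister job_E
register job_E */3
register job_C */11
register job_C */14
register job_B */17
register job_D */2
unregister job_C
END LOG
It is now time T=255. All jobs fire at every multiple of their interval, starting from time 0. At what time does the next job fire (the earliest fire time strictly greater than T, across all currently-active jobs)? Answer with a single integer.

Op 1: register job_E */16 -> active={job_E:*/16}
Op 2: register job_A */10 -> active={job_A:*/10, job_E:*/16}
Op 3: unregister job_E -> active={job_A:*/10}
Op 4: register job_E */3 -> active={job_A:*/10, job_E:*/3}
Op 5: register job_C */11 -> active={job_A:*/10, job_C:*/11, job_E:*/3}
Op 6: register job_C */14 -> active={job_A:*/10, job_C:*/14, job_E:*/3}
Op 7: register job_B */17 -> active={job_A:*/10, job_B:*/17, job_C:*/14, job_E:*/3}
Op 8: register job_D */2 -> active={job_A:*/10, job_B:*/17, job_C:*/14, job_D:*/2, job_E:*/3}
Op 9: unregister job_C -> active={job_A:*/10, job_B:*/17, job_D:*/2, job_E:*/3}
  job_A: interval 10, next fire after T=255 is 260
  job_B: interval 17, next fire after T=255 is 272
  job_D: interval 2, next fire after T=255 is 256
  job_E: interval 3, next fire after T=255 is 258
Earliest fire time = 256 (job job_D)

Answer: 256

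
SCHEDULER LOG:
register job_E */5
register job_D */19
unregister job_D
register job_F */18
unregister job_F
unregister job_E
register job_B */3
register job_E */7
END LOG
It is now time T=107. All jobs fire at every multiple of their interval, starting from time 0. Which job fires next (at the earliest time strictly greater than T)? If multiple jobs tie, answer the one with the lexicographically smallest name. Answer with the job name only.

Answer: job_B

Derivation:
Op 1: register job_E */5 -> active={job_E:*/5}
Op 2: register job_D */19 -> active={job_D:*/19, job_E:*/5}
Op 3: unregister job_D -> active={job_E:*/5}
Op 4: register job_F */18 -> active={job_E:*/5, job_F:*/18}
Op 5: unregister job_F -> active={job_E:*/5}
Op 6: unregister job_E -> active={}
Op 7: register job_B */3 -> active={job_B:*/3}
Op 8: register job_E */7 -> active={job_B:*/3, job_E:*/7}
  job_B: interval 3, next fire after T=107 is 108
  job_E: interval 7, next fire after T=107 is 112
Earliest = 108, winner (lex tiebreak) = job_B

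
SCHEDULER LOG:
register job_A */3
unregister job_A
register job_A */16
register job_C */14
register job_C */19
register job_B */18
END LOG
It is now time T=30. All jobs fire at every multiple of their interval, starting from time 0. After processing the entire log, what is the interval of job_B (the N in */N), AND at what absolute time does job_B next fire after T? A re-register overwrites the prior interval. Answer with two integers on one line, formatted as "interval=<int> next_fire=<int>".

Answer: interval=18 next_fire=36

Derivation:
Op 1: register job_A */3 -> active={job_A:*/3}
Op 2: unregister job_A -> active={}
Op 3: register job_A */16 -> active={job_A:*/16}
Op 4: register job_C */14 -> active={job_A:*/16, job_C:*/14}
Op 5: register job_C */19 -> active={job_A:*/16, job_C:*/19}
Op 6: register job_B */18 -> active={job_A:*/16, job_B:*/18, job_C:*/19}
Final interval of job_B = 18
Next fire of job_B after T=30: (30//18+1)*18 = 36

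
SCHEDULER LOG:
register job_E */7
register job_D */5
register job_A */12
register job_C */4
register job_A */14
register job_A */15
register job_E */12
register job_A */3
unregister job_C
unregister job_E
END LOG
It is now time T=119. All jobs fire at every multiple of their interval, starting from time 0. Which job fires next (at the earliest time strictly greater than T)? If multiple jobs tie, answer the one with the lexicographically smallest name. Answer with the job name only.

Op 1: register job_E */7 -> active={job_E:*/7}
Op 2: register job_D */5 -> active={job_D:*/5, job_E:*/7}
Op 3: register job_A */12 -> active={job_A:*/12, job_D:*/5, job_E:*/7}
Op 4: register job_C */4 -> active={job_A:*/12, job_C:*/4, job_D:*/5, job_E:*/7}
Op 5: register job_A */14 -> active={job_A:*/14, job_C:*/4, job_D:*/5, job_E:*/7}
Op 6: register job_A */15 -> active={job_A:*/15, job_C:*/4, job_D:*/5, job_E:*/7}
Op 7: register job_E */12 -> active={job_A:*/15, job_C:*/4, job_D:*/5, job_E:*/12}
Op 8: register job_A */3 -> active={job_A:*/3, job_C:*/4, job_D:*/5, job_E:*/12}
Op 9: unregister job_C -> active={job_A:*/3, job_D:*/5, job_E:*/12}
Op 10: unregister job_E -> active={job_A:*/3, job_D:*/5}
  job_A: interval 3, next fire after T=119 is 120
  job_D: interval 5, next fire after T=119 is 120
Earliest = 120, winner (lex tiebreak) = job_A

Answer: job_A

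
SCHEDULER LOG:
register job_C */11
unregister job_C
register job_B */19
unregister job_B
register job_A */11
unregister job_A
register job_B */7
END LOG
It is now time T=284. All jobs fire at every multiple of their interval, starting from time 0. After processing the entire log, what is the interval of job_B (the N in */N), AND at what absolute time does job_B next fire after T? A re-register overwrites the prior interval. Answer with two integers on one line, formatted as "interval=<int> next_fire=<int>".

Op 1: register job_C */11 -> active={job_C:*/11}
Op 2: unregister job_C -> active={}
Op 3: register job_B */19 -> active={job_B:*/19}
Op 4: unregister job_B -> active={}
Op 5: register job_A */11 -> active={job_A:*/11}
Op 6: unregister job_A -> active={}
Op 7: register job_B */7 -> active={job_B:*/7}
Final interval of job_B = 7
Next fire of job_B after T=284: (284//7+1)*7 = 287

Answer: interval=7 next_fire=287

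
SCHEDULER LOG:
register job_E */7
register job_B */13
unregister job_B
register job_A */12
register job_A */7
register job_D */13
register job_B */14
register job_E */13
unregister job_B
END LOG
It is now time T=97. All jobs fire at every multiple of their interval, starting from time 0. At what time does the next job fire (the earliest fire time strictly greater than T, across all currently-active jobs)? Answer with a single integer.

Op 1: register job_E */7 -> active={job_E:*/7}
Op 2: register job_B */13 -> active={job_B:*/13, job_E:*/7}
Op 3: unregister job_B -> active={job_E:*/7}
Op 4: register job_A */12 -> active={job_A:*/12, job_E:*/7}
Op 5: register job_A */7 -> active={job_A:*/7, job_E:*/7}
Op 6: register job_D */13 -> active={job_A:*/7, job_D:*/13, job_E:*/7}
Op 7: register job_B */14 -> active={job_A:*/7, job_B:*/14, job_D:*/13, job_E:*/7}
Op 8: register job_E */13 -> active={job_A:*/7, job_B:*/14, job_D:*/13, job_E:*/13}
Op 9: unregister job_B -> active={job_A:*/7, job_D:*/13, job_E:*/13}
  job_A: interval 7, next fire after T=97 is 98
  job_D: interval 13, next fire after T=97 is 104
  job_E: interval 13, next fire after T=97 is 104
Earliest fire time = 98 (job job_A)

Answer: 98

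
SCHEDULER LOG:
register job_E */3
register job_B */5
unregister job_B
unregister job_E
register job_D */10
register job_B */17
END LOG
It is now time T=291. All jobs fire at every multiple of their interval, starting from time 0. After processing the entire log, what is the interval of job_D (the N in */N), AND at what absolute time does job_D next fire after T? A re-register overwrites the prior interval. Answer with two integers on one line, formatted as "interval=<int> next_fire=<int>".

Op 1: register job_E */3 -> active={job_E:*/3}
Op 2: register job_B */5 -> active={job_B:*/5, job_E:*/3}
Op 3: unregister job_B -> active={job_E:*/3}
Op 4: unregister job_E -> active={}
Op 5: register job_D */10 -> active={job_D:*/10}
Op 6: register job_B */17 -> active={job_B:*/17, job_D:*/10}
Final interval of job_D = 10
Next fire of job_D after T=291: (291//10+1)*10 = 300

Answer: interval=10 next_fire=300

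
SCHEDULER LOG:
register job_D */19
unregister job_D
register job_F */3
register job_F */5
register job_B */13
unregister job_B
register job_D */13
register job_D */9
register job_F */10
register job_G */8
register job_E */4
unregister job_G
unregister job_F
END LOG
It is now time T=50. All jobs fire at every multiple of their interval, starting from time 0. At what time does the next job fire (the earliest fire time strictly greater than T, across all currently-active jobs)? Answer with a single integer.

Op 1: register job_D */19 -> active={job_D:*/19}
Op 2: unregister job_D -> active={}
Op 3: register job_F */3 -> active={job_F:*/3}
Op 4: register job_F */5 -> active={job_F:*/5}
Op 5: register job_B */13 -> active={job_B:*/13, job_F:*/5}
Op 6: unregister job_B -> active={job_F:*/5}
Op 7: register job_D */13 -> active={job_D:*/13, job_F:*/5}
Op 8: register job_D */9 -> active={job_D:*/9, job_F:*/5}
Op 9: register job_F */10 -> active={job_D:*/9, job_F:*/10}
Op 10: register job_G */8 -> active={job_D:*/9, job_F:*/10, job_G:*/8}
Op 11: register job_E */4 -> active={job_D:*/9, job_E:*/4, job_F:*/10, job_G:*/8}
Op 12: unregister job_G -> active={job_D:*/9, job_E:*/4, job_F:*/10}
Op 13: unregister job_F -> active={job_D:*/9, job_E:*/4}
  job_D: interval 9, next fire after T=50 is 54
  job_E: interval 4, next fire after T=50 is 52
Earliest fire time = 52 (job job_E)

Answer: 52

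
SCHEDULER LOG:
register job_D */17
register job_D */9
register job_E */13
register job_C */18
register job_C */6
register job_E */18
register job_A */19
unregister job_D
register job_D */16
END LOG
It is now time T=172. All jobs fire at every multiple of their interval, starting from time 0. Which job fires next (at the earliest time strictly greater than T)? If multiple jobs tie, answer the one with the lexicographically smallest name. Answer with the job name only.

Op 1: register job_D */17 -> active={job_D:*/17}
Op 2: register job_D */9 -> active={job_D:*/9}
Op 3: register job_E */13 -> active={job_D:*/9, job_E:*/13}
Op 4: register job_C */18 -> active={job_C:*/18, job_D:*/9, job_E:*/13}
Op 5: register job_C */6 -> active={job_C:*/6, job_D:*/9, job_E:*/13}
Op 6: register job_E */18 -> active={job_C:*/6, job_D:*/9, job_E:*/18}
Op 7: register job_A */19 -> active={job_A:*/19, job_C:*/6, job_D:*/9, job_E:*/18}
Op 8: unregister job_D -> active={job_A:*/19, job_C:*/6, job_E:*/18}
Op 9: register job_D */16 -> active={job_A:*/19, job_C:*/6, job_D:*/16, job_E:*/18}
  job_A: interval 19, next fire after T=172 is 190
  job_C: interval 6, next fire after T=172 is 174
  job_D: interval 16, next fire after T=172 is 176
  job_E: interval 18, next fire after T=172 is 180
Earliest = 174, winner (lex tiebreak) = job_C

Answer: job_C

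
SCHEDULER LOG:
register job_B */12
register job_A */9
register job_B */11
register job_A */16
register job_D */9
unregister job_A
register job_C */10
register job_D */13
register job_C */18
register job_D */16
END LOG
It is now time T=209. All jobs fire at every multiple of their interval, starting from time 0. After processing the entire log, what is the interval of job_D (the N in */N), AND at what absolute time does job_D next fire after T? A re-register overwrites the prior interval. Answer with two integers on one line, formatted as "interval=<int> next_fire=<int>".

Op 1: register job_B */12 -> active={job_B:*/12}
Op 2: register job_A */9 -> active={job_A:*/9, job_B:*/12}
Op 3: register job_B */11 -> active={job_A:*/9, job_B:*/11}
Op 4: register job_A */16 -> active={job_A:*/16, job_B:*/11}
Op 5: register job_D */9 -> active={job_A:*/16, job_B:*/11, job_D:*/9}
Op 6: unregister job_A -> active={job_B:*/11, job_D:*/9}
Op 7: register job_C */10 -> active={job_B:*/11, job_C:*/10, job_D:*/9}
Op 8: register job_D */13 -> active={job_B:*/11, job_C:*/10, job_D:*/13}
Op 9: register job_C */18 -> active={job_B:*/11, job_C:*/18, job_D:*/13}
Op 10: register job_D */16 -> active={job_B:*/11, job_C:*/18, job_D:*/16}
Final interval of job_D = 16
Next fire of job_D after T=209: (209//16+1)*16 = 224

Answer: interval=16 next_fire=224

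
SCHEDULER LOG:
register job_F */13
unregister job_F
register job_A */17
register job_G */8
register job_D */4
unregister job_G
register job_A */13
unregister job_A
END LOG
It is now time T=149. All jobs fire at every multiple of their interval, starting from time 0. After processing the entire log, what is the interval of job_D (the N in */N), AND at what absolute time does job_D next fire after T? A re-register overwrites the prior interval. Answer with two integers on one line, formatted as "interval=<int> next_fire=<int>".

Op 1: register job_F */13 -> active={job_F:*/13}
Op 2: unregister job_F -> active={}
Op 3: register job_A */17 -> active={job_A:*/17}
Op 4: register job_G */8 -> active={job_A:*/17, job_G:*/8}
Op 5: register job_D */4 -> active={job_A:*/17, job_D:*/4, job_G:*/8}
Op 6: unregister job_G -> active={job_A:*/17, job_D:*/4}
Op 7: register job_A */13 -> active={job_A:*/13, job_D:*/4}
Op 8: unregister job_A -> active={job_D:*/4}
Final interval of job_D = 4
Next fire of job_D after T=149: (149//4+1)*4 = 152

Answer: interval=4 next_fire=152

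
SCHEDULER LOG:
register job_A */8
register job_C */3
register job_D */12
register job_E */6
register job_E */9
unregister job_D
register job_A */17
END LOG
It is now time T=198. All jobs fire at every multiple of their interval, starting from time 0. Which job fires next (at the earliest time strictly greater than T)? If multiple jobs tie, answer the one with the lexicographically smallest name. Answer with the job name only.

Op 1: register job_A */8 -> active={job_A:*/8}
Op 2: register job_C */3 -> active={job_A:*/8, job_C:*/3}
Op 3: register job_D */12 -> active={job_A:*/8, job_C:*/3, job_D:*/12}
Op 4: register job_E */6 -> active={job_A:*/8, job_C:*/3, job_D:*/12, job_E:*/6}
Op 5: register job_E */9 -> active={job_A:*/8, job_C:*/3, job_D:*/12, job_E:*/9}
Op 6: unregister job_D -> active={job_A:*/8, job_C:*/3, job_E:*/9}
Op 7: register job_A */17 -> active={job_A:*/17, job_C:*/3, job_E:*/9}
  job_A: interval 17, next fire after T=198 is 204
  job_C: interval 3, next fire after T=198 is 201
  job_E: interval 9, next fire after T=198 is 207
Earliest = 201, winner (lex tiebreak) = job_C

Answer: job_C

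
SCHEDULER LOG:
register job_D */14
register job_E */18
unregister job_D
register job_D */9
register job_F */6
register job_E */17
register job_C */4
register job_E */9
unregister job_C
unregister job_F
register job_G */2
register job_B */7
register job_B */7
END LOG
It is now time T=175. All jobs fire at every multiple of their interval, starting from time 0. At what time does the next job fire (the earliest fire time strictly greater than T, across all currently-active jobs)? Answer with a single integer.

Answer: 176

Derivation:
Op 1: register job_D */14 -> active={job_D:*/14}
Op 2: register job_E */18 -> active={job_D:*/14, job_E:*/18}
Op 3: unregister job_D -> active={job_E:*/18}
Op 4: register job_D */9 -> active={job_D:*/9, job_E:*/18}
Op 5: register job_F */6 -> active={job_D:*/9, job_E:*/18, job_F:*/6}
Op 6: register job_E */17 -> active={job_D:*/9, job_E:*/17, job_F:*/6}
Op 7: register job_C */4 -> active={job_C:*/4, job_D:*/9, job_E:*/17, job_F:*/6}
Op 8: register job_E */9 -> active={job_C:*/4, job_D:*/9, job_E:*/9, job_F:*/6}
Op 9: unregister job_C -> active={job_D:*/9, job_E:*/9, job_F:*/6}
Op 10: unregister job_F -> active={job_D:*/9, job_E:*/9}
Op 11: register job_G */2 -> active={job_D:*/9, job_E:*/9, job_G:*/2}
Op 12: register job_B */7 -> active={job_B:*/7, job_D:*/9, job_E:*/9, job_G:*/2}
Op 13: register job_B */7 -> active={job_B:*/7, job_D:*/9, job_E:*/9, job_G:*/2}
  job_B: interval 7, next fire after T=175 is 182
  job_D: interval 9, next fire after T=175 is 180
  job_E: interval 9, next fire after T=175 is 180
  job_G: interval 2, next fire after T=175 is 176
Earliest fire time = 176 (job job_G)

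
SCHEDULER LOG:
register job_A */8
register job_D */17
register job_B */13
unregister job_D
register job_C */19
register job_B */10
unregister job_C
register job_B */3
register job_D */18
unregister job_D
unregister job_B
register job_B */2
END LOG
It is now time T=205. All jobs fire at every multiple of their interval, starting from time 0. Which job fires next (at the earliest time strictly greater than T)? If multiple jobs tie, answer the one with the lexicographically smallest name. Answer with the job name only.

Answer: job_B

Derivation:
Op 1: register job_A */8 -> active={job_A:*/8}
Op 2: register job_D */17 -> active={job_A:*/8, job_D:*/17}
Op 3: register job_B */13 -> active={job_A:*/8, job_B:*/13, job_D:*/17}
Op 4: unregister job_D -> active={job_A:*/8, job_B:*/13}
Op 5: register job_C */19 -> active={job_A:*/8, job_B:*/13, job_C:*/19}
Op 6: register job_B */10 -> active={job_A:*/8, job_B:*/10, job_C:*/19}
Op 7: unregister job_C -> active={job_A:*/8, job_B:*/10}
Op 8: register job_B */3 -> active={job_A:*/8, job_B:*/3}
Op 9: register job_D */18 -> active={job_A:*/8, job_B:*/3, job_D:*/18}
Op 10: unregister job_D -> active={job_A:*/8, job_B:*/3}
Op 11: unregister job_B -> active={job_A:*/8}
Op 12: register job_B */2 -> active={job_A:*/8, job_B:*/2}
  job_A: interval 8, next fire after T=205 is 208
  job_B: interval 2, next fire after T=205 is 206
Earliest = 206, winner (lex tiebreak) = job_B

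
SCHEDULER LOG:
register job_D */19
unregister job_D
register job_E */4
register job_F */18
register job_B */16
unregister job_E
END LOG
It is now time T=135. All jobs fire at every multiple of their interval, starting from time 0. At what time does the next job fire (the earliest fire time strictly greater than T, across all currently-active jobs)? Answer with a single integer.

Answer: 144

Derivation:
Op 1: register job_D */19 -> active={job_D:*/19}
Op 2: unregister job_D -> active={}
Op 3: register job_E */4 -> active={job_E:*/4}
Op 4: register job_F */18 -> active={job_E:*/4, job_F:*/18}
Op 5: register job_B */16 -> active={job_B:*/16, job_E:*/4, job_F:*/18}
Op 6: unregister job_E -> active={job_B:*/16, job_F:*/18}
  job_B: interval 16, next fire after T=135 is 144
  job_F: interval 18, next fire after T=135 is 144
Earliest fire time = 144 (job job_B)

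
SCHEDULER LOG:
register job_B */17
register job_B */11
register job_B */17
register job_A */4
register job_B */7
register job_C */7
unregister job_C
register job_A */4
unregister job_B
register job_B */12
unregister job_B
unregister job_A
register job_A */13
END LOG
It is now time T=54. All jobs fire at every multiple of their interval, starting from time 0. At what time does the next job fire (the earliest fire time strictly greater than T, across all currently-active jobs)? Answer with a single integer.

Op 1: register job_B */17 -> active={job_B:*/17}
Op 2: register job_B */11 -> active={job_B:*/11}
Op 3: register job_B */17 -> active={job_B:*/17}
Op 4: register job_A */4 -> active={job_A:*/4, job_B:*/17}
Op 5: register job_B */7 -> active={job_A:*/4, job_B:*/7}
Op 6: register job_C */7 -> active={job_A:*/4, job_B:*/7, job_C:*/7}
Op 7: unregister job_C -> active={job_A:*/4, job_B:*/7}
Op 8: register job_A */4 -> active={job_A:*/4, job_B:*/7}
Op 9: unregister job_B -> active={job_A:*/4}
Op 10: register job_B */12 -> active={job_A:*/4, job_B:*/12}
Op 11: unregister job_B -> active={job_A:*/4}
Op 12: unregister job_A -> active={}
Op 13: register job_A */13 -> active={job_A:*/13}
  job_A: interval 13, next fire after T=54 is 65
Earliest fire time = 65 (job job_A)

Answer: 65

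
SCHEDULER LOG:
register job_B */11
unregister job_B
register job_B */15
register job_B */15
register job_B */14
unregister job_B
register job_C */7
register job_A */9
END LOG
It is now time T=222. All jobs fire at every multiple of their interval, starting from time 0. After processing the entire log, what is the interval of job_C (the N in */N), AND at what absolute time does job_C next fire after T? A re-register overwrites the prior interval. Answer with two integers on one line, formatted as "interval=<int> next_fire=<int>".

Op 1: register job_B */11 -> active={job_B:*/11}
Op 2: unregister job_B -> active={}
Op 3: register job_B */15 -> active={job_B:*/15}
Op 4: register job_B */15 -> active={job_B:*/15}
Op 5: register job_B */14 -> active={job_B:*/14}
Op 6: unregister job_B -> active={}
Op 7: register job_C */7 -> active={job_C:*/7}
Op 8: register job_A */9 -> active={job_A:*/9, job_C:*/7}
Final interval of job_C = 7
Next fire of job_C after T=222: (222//7+1)*7 = 224

Answer: interval=7 next_fire=224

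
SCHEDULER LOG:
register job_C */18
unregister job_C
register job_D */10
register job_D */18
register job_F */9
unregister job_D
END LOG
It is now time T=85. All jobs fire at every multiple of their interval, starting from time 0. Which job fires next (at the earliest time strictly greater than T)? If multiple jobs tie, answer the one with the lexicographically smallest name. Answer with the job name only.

Op 1: register job_C */18 -> active={job_C:*/18}
Op 2: unregister job_C -> active={}
Op 3: register job_D */10 -> active={job_D:*/10}
Op 4: register job_D */18 -> active={job_D:*/18}
Op 5: register job_F */9 -> active={job_D:*/18, job_F:*/9}
Op 6: unregister job_D -> active={job_F:*/9}
  job_F: interval 9, next fire after T=85 is 90
Earliest = 90, winner (lex tiebreak) = job_F

Answer: job_F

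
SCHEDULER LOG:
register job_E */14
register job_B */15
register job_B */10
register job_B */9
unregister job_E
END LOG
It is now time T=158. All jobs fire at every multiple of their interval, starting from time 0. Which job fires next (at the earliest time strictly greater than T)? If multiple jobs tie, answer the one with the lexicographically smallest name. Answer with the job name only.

Answer: job_B

Derivation:
Op 1: register job_E */14 -> active={job_E:*/14}
Op 2: register job_B */15 -> active={job_B:*/15, job_E:*/14}
Op 3: register job_B */10 -> active={job_B:*/10, job_E:*/14}
Op 4: register job_B */9 -> active={job_B:*/9, job_E:*/14}
Op 5: unregister job_E -> active={job_B:*/9}
  job_B: interval 9, next fire after T=158 is 162
Earliest = 162, winner (lex tiebreak) = job_B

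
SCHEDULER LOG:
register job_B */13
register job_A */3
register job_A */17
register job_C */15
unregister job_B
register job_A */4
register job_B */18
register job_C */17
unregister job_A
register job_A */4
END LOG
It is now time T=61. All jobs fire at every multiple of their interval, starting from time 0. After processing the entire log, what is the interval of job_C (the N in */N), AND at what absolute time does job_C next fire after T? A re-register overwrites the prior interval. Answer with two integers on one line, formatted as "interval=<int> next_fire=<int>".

Op 1: register job_B */13 -> active={job_B:*/13}
Op 2: register job_A */3 -> active={job_A:*/3, job_B:*/13}
Op 3: register job_A */17 -> active={job_A:*/17, job_B:*/13}
Op 4: register job_C */15 -> active={job_A:*/17, job_B:*/13, job_C:*/15}
Op 5: unregister job_B -> active={job_A:*/17, job_C:*/15}
Op 6: register job_A */4 -> active={job_A:*/4, job_C:*/15}
Op 7: register job_B */18 -> active={job_A:*/4, job_B:*/18, job_C:*/15}
Op 8: register job_C */17 -> active={job_A:*/4, job_B:*/18, job_C:*/17}
Op 9: unregister job_A -> active={job_B:*/18, job_C:*/17}
Op 10: register job_A */4 -> active={job_A:*/4, job_B:*/18, job_C:*/17}
Final interval of job_C = 17
Next fire of job_C after T=61: (61//17+1)*17 = 68

Answer: interval=17 next_fire=68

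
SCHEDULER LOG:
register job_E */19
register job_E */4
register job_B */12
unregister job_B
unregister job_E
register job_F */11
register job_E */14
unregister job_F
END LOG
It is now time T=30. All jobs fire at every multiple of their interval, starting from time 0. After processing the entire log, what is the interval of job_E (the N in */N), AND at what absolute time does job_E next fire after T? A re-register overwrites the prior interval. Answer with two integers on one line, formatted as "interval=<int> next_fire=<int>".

Op 1: register job_E */19 -> active={job_E:*/19}
Op 2: register job_E */4 -> active={job_E:*/4}
Op 3: register job_B */12 -> active={job_B:*/12, job_E:*/4}
Op 4: unregister job_B -> active={job_E:*/4}
Op 5: unregister job_E -> active={}
Op 6: register job_F */11 -> active={job_F:*/11}
Op 7: register job_E */14 -> active={job_E:*/14, job_F:*/11}
Op 8: unregister job_F -> active={job_E:*/14}
Final interval of job_E = 14
Next fire of job_E after T=30: (30//14+1)*14 = 42

Answer: interval=14 next_fire=42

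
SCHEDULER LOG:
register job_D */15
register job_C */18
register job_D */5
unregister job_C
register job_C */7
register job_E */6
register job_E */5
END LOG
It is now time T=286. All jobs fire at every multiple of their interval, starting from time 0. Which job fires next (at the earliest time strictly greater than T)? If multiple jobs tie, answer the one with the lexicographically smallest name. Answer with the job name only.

Op 1: register job_D */15 -> active={job_D:*/15}
Op 2: register job_C */18 -> active={job_C:*/18, job_D:*/15}
Op 3: register job_D */5 -> active={job_C:*/18, job_D:*/5}
Op 4: unregister job_C -> active={job_D:*/5}
Op 5: register job_C */7 -> active={job_C:*/7, job_D:*/5}
Op 6: register job_E */6 -> active={job_C:*/7, job_D:*/5, job_E:*/6}
Op 7: register job_E */5 -> active={job_C:*/7, job_D:*/5, job_E:*/5}
  job_C: interval 7, next fire after T=286 is 287
  job_D: interval 5, next fire after T=286 is 290
  job_E: interval 5, next fire after T=286 is 290
Earliest = 287, winner (lex tiebreak) = job_C

Answer: job_C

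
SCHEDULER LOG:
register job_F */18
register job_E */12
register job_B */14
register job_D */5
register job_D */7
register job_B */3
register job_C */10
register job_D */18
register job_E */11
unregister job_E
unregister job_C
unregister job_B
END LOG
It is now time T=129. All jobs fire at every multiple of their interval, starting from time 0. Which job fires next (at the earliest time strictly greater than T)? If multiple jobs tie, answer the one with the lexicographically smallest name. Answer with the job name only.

Op 1: register job_F */18 -> active={job_F:*/18}
Op 2: register job_E */12 -> active={job_E:*/12, job_F:*/18}
Op 3: register job_B */14 -> active={job_B:*/14, job_E:*/12, job_F:*/18}
Op 4: register job_D */5 -> active={job_B:*/14, job_D:*/5, job_E:*/12, job_F:*/18}
Op 5: register job_D */7 -> active={job_B:*/14, job_D:*/7, job_E:*/12, job_F:*/18}
Op 6: register job_B */3 -> active={job_B:*/3, job_D:*/7, job_E:*/12, job_F:*/18}
Op 7: register job_C */10 -> active={job_B:*/3, job_C:*/10, job_D:*/7, job_E:*/12, job_F:*/18}
Op 8: register job_D */18 -> active={job_B:*/3, job_C:*/10, job_D:*/18, job_E:*/12, job_F:*/18}
Op 9: register job_E */11 -> active={job_B:*/3, job_C:*/10, job_D:*/18, job_E:*/11, job_F:*/18}
Op 10: unregister job_E -> active={job_B:*/3, job_C:*/10, job_D:*/18, job_F:*/18}
Op 11: unregister job_C -> active={job_B:*/3, job_D:*/18, job_F:*/18}
Op 12: unregister job_B -> active={job_D:*/18, job_F:*/18}
  job_D: interval 18, next fire after T=129 is 144
  job_F: interval 18, next fire after T=129 is 144
Earliest = 144, winner (lex tiebreak) = job_D

Answer: job_D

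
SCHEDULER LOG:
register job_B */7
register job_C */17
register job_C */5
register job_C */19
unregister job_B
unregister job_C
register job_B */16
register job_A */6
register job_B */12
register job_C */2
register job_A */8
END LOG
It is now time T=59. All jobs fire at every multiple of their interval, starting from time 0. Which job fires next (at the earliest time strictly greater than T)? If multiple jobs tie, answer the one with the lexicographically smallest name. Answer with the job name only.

Op 1: register job_B */7 -> active={job_B:*/7}
Op 2: register job_C */17 -> active={job_B:*/7, job_C:*/17}
Op 3: register job_C */5 -> active={job_B:*/7, job_C:*/5}
Op 4: register job_C */19 -> active={job_B:*/7, job_C:*/19}
Op 5: unregister job_B -> active={job_C:*/19}
Op 6: unregister job_C -> active={}
Op 7: register job_B */16 -> active={job_B:*/16}
Op 8: register job_A */6 -> active={job_A:*/6, job_B:*/16}
Op 9: register job_B */12 -> active={job_A:*/6, job_B:*/12}
Op 10: register job_C */2 -> active={job_A:*/6, job_B:*/12, job_C:*/2}
Op 11: register job_A */8 -> active={job_A:*/8, job_B:*/12, job_C:*/2}
  job_A: interval 8, next fire after T=59 is 64
  job_B: interval 12, next fire after T=59 is 60
  job_C: interval 2, next fire after T=59 is 60
Earliest = 60, winner (lex tiebreak) = job_B

Answer: job_B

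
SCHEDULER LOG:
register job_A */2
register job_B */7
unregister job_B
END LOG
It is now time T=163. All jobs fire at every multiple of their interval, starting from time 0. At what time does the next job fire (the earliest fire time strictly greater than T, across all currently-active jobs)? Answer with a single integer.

Answer: 164

Derivation:
Op 1: register job_A */2 -> active={job_A:*/2}
Op 2: register job_B */7 -> active={job_A:*/2, job_B:*/7}
Op 3: unregister job_B -> active={job_A:*/2}
  job_A: interval 2, next fire after T=163 is 164
Earliest fire time = 164 (job job_A)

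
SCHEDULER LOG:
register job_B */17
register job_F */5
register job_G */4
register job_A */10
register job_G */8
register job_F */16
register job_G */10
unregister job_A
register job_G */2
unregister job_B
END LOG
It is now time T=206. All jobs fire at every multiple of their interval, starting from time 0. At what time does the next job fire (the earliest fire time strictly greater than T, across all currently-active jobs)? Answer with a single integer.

Op 1: register job_B */17 -> active={job_B:*/17}
Op 2: register job_F */5 -> active={job_B:*/17, job_F:*/5}
Op 3: register job_G */4 -> active={job_B:*/17, job_F:*/5, job_G:*/4}
Op 4: register job_A */10 -> active={job_A:*/10, job_B:*/17, job_F:*/5, job_G:*/4}
Op 5: register job_G */8 -> active={job_A:*/10, job_B:*/17, job_F:*/5, job_G:*/8}
Op 6: register job_F */16 -> active={job_A:*/10, job_B:*/17, job_F:*/16, job_G:*/8}
Op 7: register job_G */10 -> active={job_A:*/10, job_B:*/17, job_F:*/16, job_G:*/10}
Op 8: unregister job_A -> active={job_B:*/17, job_F:*/16, job_G:*/10}
Op 9: register job_G */2 -> active={job_B:*/17, job_F:*/16, job_G:*/2}
Op 10: unregister job_B -> active={job_F:*/16, job_G:*/2}
  job_F: interval 16, next fire after T=206 is 208
  job_G: interval 2, next fire after T=206 is 208
Earliest fire time = 208 (job job_F)

Answer: 208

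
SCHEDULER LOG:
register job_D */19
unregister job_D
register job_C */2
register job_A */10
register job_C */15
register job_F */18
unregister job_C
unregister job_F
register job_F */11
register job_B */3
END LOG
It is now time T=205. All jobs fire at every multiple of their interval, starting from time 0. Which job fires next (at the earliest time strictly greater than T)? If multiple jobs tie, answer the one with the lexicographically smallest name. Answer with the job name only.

Answer: job_B

Derivation:
Op 1: register job_D */19 -> active={job_D:*/19}
Op 2: unregister job_D -> active={}
Op 3: register job_C */2 -> active={job_C:*/2}
Op 4: register job_A */10 -> active={job_A:*/10, job_C:*/2}
Op 5: register job_C */15 -> active={job_A:*/10, job_C:*/15}
Op 6: register job_F */18 -> active={job_A:*/10, job_C:*/15, job_F:*/18}
Op 7: unregister job_C -> active={job_A:*/10, job_F:*/18}
Op 8: unregister job_F -> active={job_A:*/10}
Op 9: register job_F */11 -> active={job_A:*/10, job_F:*/11}
Op 10: register job_B */3 -> active={job_A:*/10, job_B:*/3, job_F:*/11}
  job_A: interval 10, next fire after T=205 is 210
  job_B: interval 3, next fire after T=205 is 207
  job_F: interval 11, next fire after T=205 is 209
Earliest = 207, winner (lex tiebreak) = job_B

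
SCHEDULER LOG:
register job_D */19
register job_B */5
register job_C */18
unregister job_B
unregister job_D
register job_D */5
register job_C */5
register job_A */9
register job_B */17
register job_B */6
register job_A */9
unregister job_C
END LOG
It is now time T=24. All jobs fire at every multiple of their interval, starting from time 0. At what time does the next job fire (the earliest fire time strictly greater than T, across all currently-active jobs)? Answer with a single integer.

Answer: 25

Derivation:
Op 1: register job_D */19 -> active={job_D:*/19}
Op 2: register job_B */5 -> active={job_B:*/5, job_D:*/19}
Op 3: register job_C */18 -> active={job_B:*/5, job_C:*/18, job_D:*/19}
Op 4: unregister job_B -> active={job_C:*/18, job_D:*/19}
Op 5: unregister job_D -> active={job_C:*/18}
Op 6: register job_D */5 -> active={job_C:*/18, job_D:*/5}
Op 7: register job_C */5 -> active={job_C:*/5, job_D:*/5}
Op 8: register job_A */9 -> active={job_A:*/9, job_C:*/5, job_D:*/5}
Op 9: register job_B */17 -> active={job_A:*/9, job_B:*/17, job_C:*/5, job_D:*/5}
Op 10: register job_B */6 -> active={job_A:*/9, job_B:*/6, job_C:*/5, job_D:*/5}
Op 11: register job_A */9 -> active={job_A:*/9, job_B:*/6, job_C:*/5, job_D:*/5}
Op 12: unregister job_C -> active={job_A:*/9, job_B:*/6, job_D:*/5}
  job_A: interval 9, next fire after T=24 is 27
  job_B: interval 6, next fire after T=24 is 30
  job_D: interval 5, next fire after T=24 is 25
Earliest fire time = 25 (job job_D)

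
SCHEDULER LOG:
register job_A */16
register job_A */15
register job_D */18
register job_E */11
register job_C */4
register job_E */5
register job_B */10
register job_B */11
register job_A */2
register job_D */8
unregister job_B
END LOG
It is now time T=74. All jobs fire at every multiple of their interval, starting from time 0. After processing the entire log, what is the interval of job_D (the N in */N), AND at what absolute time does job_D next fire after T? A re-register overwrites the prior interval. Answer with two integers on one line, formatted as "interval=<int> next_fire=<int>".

Answer: interval=8 next_fire=80

Derivation:
Op 1: register job_A */16 -> active={job_A:*/16}
Op 2: register job_A */15 -> active={job_A:*/15}
Op 3: register job_D */18 -> active={job_A:*/15, job_D:*/18}
Op 4: register job_E */11 -> active={job_A:*/15, job_D:*/18, job_E:*/11}
Op 5: register job_C */4 -> active={job_A:*/15, job_C:*/4, job_D:*/18, job_E:*/11}
Op 6: register job_E */5 -> active={job_A:*/15, job_C:*/4, job_D:*/18, job_E:*/5}
Op 7: register job_B */10 -> active={job_A:*/15, job_B:*/10, job_C:*/4, job_D:*/18, job_E:*/5}
Op 8: register job_B */11 -> active={job_A:*/15, job_B:*/11, job_C:*/4, job_D:*/18, job_E:*/5}
Op 9: register job_A */2 -> active={job_A:*/2, job_B:*/11, job_C:*/4, job_D:*/18, job_E:*/5}
Op 10: register job_D */8 -> active={job_A:*/2, job_B:*/11, job_C:*/4, job_D:*/8, job_E:*/5}
Op 11: unregister job_B -> active={job_A:*/2, job_C:*/4, job_D:*/8, job_E:*/5}
Final interval of job_D = 8
Next fire of job_D after T=74: (74//8+1)*8 = 80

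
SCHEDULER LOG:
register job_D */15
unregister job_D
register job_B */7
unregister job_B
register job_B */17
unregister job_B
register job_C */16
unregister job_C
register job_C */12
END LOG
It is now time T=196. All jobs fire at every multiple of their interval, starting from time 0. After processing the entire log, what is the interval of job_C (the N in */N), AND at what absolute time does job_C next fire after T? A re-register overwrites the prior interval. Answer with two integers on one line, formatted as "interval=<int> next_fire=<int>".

Op 1: register job_D */15 -> active={job_D:*/15}
Op 2: unregister job_D -> active={}
Op 3: register job_B */7 -> active={job_B:*/7}
Op 4: unregister job_B -> active={}
Op 5: register job_B */17 -> active={job_B:*/17}
Op 6: unregister job_B -> active={}
Op 7: register job_C */16 -> active={job_C:*/16}
Op 8: unregister job_C -> active={}
Op 9: register job_C */12 -> active={job_C:*/12}
Final interval of job_C = 12
Next fire of job_C after T=196: (196//12+1)*12 = 204

Answer: interval=12 next_fire=204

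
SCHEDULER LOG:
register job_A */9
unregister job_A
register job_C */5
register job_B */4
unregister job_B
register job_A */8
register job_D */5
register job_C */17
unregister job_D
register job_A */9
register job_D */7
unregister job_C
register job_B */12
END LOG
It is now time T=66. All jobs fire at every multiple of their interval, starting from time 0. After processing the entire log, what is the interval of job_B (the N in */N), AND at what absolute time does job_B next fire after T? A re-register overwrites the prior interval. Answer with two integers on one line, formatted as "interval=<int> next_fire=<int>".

Op 1: register job_A */9 -> active={job_A:*/9}
Op 2: unregister job_A -> active={}
Op 3: register job_C */5 -> active={job_C:*/5}
Op 4: register job_B */4 -> active={job_B:*/4, job_C:*/5}
Op 5: unregister job_B -> active={job_C:*/5}
Op 6: register job_A */8 -> active={job_A:*/8, job_C:*/5}
Op 7: register job_D */5 -> active={job_A:*/8, job_C:*/5, job_D:*/5}
Op 8: register job_C */17 -> active={job_A:*/8, job_C:*/17, job_D:*/5}
Op 9: unregister job_D -> active={job_A:*/8, job_C:*/17}
Op 10: register job_A */9 -> active={job_A:*/9, job_C:*/17}
Op 11: register job_D */7 -> active={job_A:*/9, job_C:*/17, job_D:*/7}
Op 12: unregister job_C -> active={job_A:*/9, job_D:*/7}
Op 13: register job_B */12 -> active={job_A:*/9, job_B:*/12, job_D:*/7}
Final interval of job_B = 12
Next fire of job_B after T=66: (66//12+1)*12 = 72

Answer: interval=12 next_fire=72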